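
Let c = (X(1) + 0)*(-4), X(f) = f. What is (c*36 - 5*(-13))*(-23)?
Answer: 1817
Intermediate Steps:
c = -4 (c = (1 + 0)*(-4) = 1*(-4) = -4)
(c*36 - 5*(-13))*(-23) = (-4*36 - 5*(-13))*(-23) = (-144 + 65)*(-23) = -79*(-23) = 1817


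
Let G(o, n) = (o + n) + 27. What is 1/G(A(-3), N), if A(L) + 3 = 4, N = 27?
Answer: 1/55 ≈ 0.018182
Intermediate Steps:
A(L) = 1 (A(L) = -3 + 4 = 1)
G(o, n) = 27 + n + o (G(o, n) = (n + o) + 27 = 27 + n + o)
1/G(A(-3), N) = 1/(27 + 27 + 1) = 1/55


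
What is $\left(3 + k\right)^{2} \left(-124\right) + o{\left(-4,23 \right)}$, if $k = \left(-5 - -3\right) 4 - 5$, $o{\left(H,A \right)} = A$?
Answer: $-12377$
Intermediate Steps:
$k = -13$ ($k = \left(-5 + 3\right) 4 - 5 = \left(-2\right) 4 - 5 = -8 - 5 = -13$)
$\left(3 + k\right)^{2} \left(-124\right) + o{\left(-4,23 \right)} = \left(3 - 13\right)^{2} \left(-124\right) + 23 = \left(-10\right)^{2} \left(-124\right) + 23 = 100 \left(-124\right) + 23 = -12400 + 23 = -12377$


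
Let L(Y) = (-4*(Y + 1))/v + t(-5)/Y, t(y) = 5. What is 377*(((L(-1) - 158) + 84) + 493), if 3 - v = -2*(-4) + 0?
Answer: 156078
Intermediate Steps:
v = -5 (v = 3 - (-2*(-4) + 0) = 3 - (8 + 0) = 3 - 1*8 = 3 - 8 = -5)
L(Y) = ⅘ + 5/Y + 4*Y/5 (L(Y) = -4*(Y + 1)/(-5) + 5/Y = -4*(1 + Y)*(-⅕) + 5/Y = (-4 - 4*Y)*(-⅕) + 5/Y = (⅘ + 4*Y/5) + 5/Y = ⅘ + 5/Y + 4*Y/5)
377*(((L(-1) - 158) + 84) + 493) = 377*((((⅕)*(25 + 4*(-1)*(1 - 1))/(-1) - 158) + 84) + 493) = 377*((((⅕)*(-1)*(25 + 4*(-1)*0) - 158) + 84) + 493) = 377*((((⅕)*(-1)*(25 + 0) - 158) + 84) + 493) = 377*((((⅕)*(-1)*25 - 158) + 84) + 493) = 377*(((-5 - 158) + 84) + 493) = 377*((-163 + 84) + 493) = 377*(-79 + 493) = 377*414 = 156078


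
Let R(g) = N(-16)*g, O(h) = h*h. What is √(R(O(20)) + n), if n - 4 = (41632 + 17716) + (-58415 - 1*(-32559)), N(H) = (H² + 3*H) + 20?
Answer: 2*√31174 ≈ 353.12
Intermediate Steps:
N(H) = 20 + H² + 3*H
O(h) = h²
n = 33496 (n = 4 + ((41632 + 17716) + (-58415 - 1*(-32559))) = 4 + (59348 + (-58415 + 32559)) = 4 + (59348 - 25856) = 4 + 33492 = 33496)
R(g) = 228*g (R(g) = (20 + (-16)² + 3*(-16))*g = (20 + 256 - 48)*g = 228*g)
√(R(O(20)) + n) = √(228*20² + 33496) = √(228*400 + 33496) = √(91200 + 33496) = √124696 = 2*√31174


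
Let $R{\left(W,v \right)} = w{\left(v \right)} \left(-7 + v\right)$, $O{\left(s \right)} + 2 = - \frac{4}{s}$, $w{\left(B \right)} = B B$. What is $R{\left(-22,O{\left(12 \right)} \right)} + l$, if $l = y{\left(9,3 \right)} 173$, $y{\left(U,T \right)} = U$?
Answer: $\frac{40667}{27} \approx 1506.2$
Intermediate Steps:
$w{\left(B \right)} = B^{2}$
$O{\left(s \right)} = -2 - \frac{4}{s}$
$l = 1557$ ($l = 9 \cdot 173 = 1557$)
$R{\left(W,v \right)} = v^{2} \left(-7 + v\right)$
$R{\left(-22,O{\left(12 \right)} \right)} + l = \left(-2 - \frac{4}{12}\right)^{2} \left(-7 - \left(2 + \frac{4}{12}\right)\right) + 1557 = \left(-2 - \frac{1}{3}\right)^{2} \left(-7 - \frac{7}{3}\right) + 1557 = \left(- \frac{7}{3}\right)^{2} \left(-7 - \frac{7}{3}\right) + 1557 = \frac{49}{9} \left(- \frac{28}{3}\right) + 1557 = - \frac{1372}{27} + 1557 = \frac{40667}{27}$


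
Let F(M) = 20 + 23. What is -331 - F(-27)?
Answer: -374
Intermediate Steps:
F(M) = 43
-331 - F(-27) = -331 - 1*43 = -331 - 43 = -374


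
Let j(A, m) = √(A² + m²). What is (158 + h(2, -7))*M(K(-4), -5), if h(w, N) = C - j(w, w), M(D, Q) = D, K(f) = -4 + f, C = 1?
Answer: -1272 + 16*√2 ≈ -1249.4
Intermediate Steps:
h(w, N) = 1 - √2*√(w²) (h(w, N) = 1 - √(w² + w²) = 1 - √(2*w²) = 1 - √2*√(w²))
(158 + h(2, -7))*M(K(-4), -5) = (158 + (1 - √2*√(2²)))*(-4 - 4) = (158 + (1 - √2*√4))*(-8) = (158 + (1 - 1*√2*2))*(-8) = (158 + (1 - 2*√2))*(-8) = (159 - 2*√2)*(-8) = -1272 + 16*√2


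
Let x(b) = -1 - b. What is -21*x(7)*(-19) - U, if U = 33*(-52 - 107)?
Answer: 2055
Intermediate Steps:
U = -5247 (U = 33*(-159) = -5247)
-21*x(7)*(-19) - U = -21*(-1 - 1*7)*(-19) - 1*(-5247) = -21*(-1 - 7)*(-19) + 5247 = -21*(-8)*(-19) + 5247 = 168*(-19) + 5247 = -3192 + 5247 = 2055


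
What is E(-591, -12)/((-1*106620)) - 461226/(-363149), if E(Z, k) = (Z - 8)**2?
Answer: -81122308229/38718946380 ≈ -2.0952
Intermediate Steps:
E(Z, k) = (-8 + Z)**2
E(-591, -12)/((-1*106620)) - 461226/(-363149) = (-8 - 591)**2/((-1*106620)) - 461226/(-363149) = (-599)**2/(-106620) - 461226*(-1/363149) = 358801*(-1/106620) + 461226/363149 = -358801/106620 + 461226/363149 = -81122308229/38718946380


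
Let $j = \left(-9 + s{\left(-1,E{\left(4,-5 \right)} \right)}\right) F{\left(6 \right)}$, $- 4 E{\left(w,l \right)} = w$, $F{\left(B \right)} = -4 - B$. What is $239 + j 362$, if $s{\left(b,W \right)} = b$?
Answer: $36439$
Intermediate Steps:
$E{\left(w,l \right)} = - \frac{w}{4}$
$j = 100$ ($j = \left(-9 - 1\right) \left(-4 - 6\right) = - 10 \left(-4 - 6\right) = \left(-10\right) \left(-10\right) = 100$)
$239 + j 362 = 239 + 100 \cdot 362 = 239 + 36200 = 36439$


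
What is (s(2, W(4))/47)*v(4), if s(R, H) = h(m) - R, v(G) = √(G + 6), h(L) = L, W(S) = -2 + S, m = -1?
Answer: -3*√10/47 ≈ -0.20185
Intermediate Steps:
v(G) = √(6 + G)
s(R, H) = -1 - R
(s(2, W(4))/47)*v(4) = ((-1 - 1*2)/47)*√(6 + 4) = ((-1 - 2)*(1/47))*√10 = (-3*1/47)*√10 = -3*√10/47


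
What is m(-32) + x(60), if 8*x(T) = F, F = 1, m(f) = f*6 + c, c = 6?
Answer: -1487/8 ≈ -185.88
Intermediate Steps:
m(f) = 6 + 6*f (m(f) = f*6 + 6 = 6*f + 6 = 6 + 6*f)
x(T) = 1/8 (x(T) = (1/8)*1 = 1/8)
m(-32) + x(60) = (6 + 6*(-32)) + 1/8 = (6 - 192) + 1/8 = -186 + 1/8 = -1487/8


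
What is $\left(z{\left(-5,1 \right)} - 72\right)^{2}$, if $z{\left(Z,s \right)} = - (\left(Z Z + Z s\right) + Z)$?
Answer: $7569$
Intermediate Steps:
$z{\left(Z,s \right)} = - Z - Z^{2} - Z s$ ($z{\left(Z,s \right)} = - (\left(Z^{2} + Z s\right) + Z) = - (Z + Z^{2} + Z s) = - Z - Z^{2} - Z s$)
$\left(z{\left(-5,1 \right)} - 72\right)^{2} = \left(\left(-1\right) \left(-5\right) \left(1 - 5 + 1\right) - 72\right)^{2} = \left(\left(-1\right) \left(-5\right) \left(-3\right) - 72\right)^{2} = \left(-15 - 72\right)^{2} = \left(-87\right)^{2} = 7569$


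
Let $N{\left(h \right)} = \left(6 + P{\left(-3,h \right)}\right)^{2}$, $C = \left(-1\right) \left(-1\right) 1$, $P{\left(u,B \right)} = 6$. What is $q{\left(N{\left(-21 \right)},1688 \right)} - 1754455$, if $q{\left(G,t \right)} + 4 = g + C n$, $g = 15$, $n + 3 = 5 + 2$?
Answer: $-1754440$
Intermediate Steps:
$n = 4$ ($n = -3 + \left(5 + 2\right) = -3 + 7 = 4$)
$C = 1$ ($C = 1 \cdot 1 = 1$)
$N{\left(h \right)} = 144$ ($N{\left(h \right)} = \left(6 + 6\right)^{2} = 12^{2} = 144$)
$q{\left(G,t \right)} = 15$ ($q{\left(G,t \right)} = -4 + \left(15 + 1 \cdot 4\right) = -4 + \left(15 + 4\right) = -4 + 19 = 15$)
$q{\left(N{\left(-21 \right)},1688 \right)} - 1754455 = 15 - 1754455 = -1754440$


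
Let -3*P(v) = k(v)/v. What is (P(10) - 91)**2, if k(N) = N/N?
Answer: 7458361/900 ≈ 8287.1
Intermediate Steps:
k(N) = 1
P(v) = -1/(3*v)
(P(10) - 91)**2 = (-1/3/10 - 91)**2 = (-1/3*1/10 - 91)**2 = (-1/30 - 91)**2 = (-2731/30)**2 = 7458361/900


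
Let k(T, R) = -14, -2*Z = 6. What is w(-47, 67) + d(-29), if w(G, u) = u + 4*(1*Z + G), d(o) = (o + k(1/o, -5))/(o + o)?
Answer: -7671/58 ≈ -132.26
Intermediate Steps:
Z = -3 (Z = -½*6 = -3)
d(o) = (-14 + o)/(2*o) (d(o) = (o - 14)/(o + o) = (-14 + o)/((2*o)) = (-14 + o)*(1/(2*o)) = (-14 + o)/(2*o))
w(G, u) = -12 + u + 4*G (w(G, u) = u + 4*(1*(-3) + G) = u + 4*(-3 + G) = u + (-12 + 4*G) = -12 + u + 4*G)
w(-47, 67) + d(-29) = (-12 + 67 + 4*(-47)) + (½)*(-14 - 29)/(-29) = (-12 + 67 - 188) + (½)*(-1/29)*(-43) = -133 + 43/58 = -7671/58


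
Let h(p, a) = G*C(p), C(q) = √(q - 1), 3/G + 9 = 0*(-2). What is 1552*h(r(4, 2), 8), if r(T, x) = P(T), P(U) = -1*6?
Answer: -1552*I*√7/3 ≈ -1368.7*I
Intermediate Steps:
G = -⅓ (G = 3/(-9 + 0*(-2)) = 3/(-9 + 0) = 3/(-9) = 3*(-⅑) = -⅓ ≈ -0.33333)
P(U) = -6
C(q) = √(-1 + q)
r(T, x) = -6
h(p, a) = -√(-1 + p)/3
1552*h(r(4, 2), 8) = 1552*(-√(-1 - 6)/3) = 1552*(-I*√7/3) = -1552*I*√7/3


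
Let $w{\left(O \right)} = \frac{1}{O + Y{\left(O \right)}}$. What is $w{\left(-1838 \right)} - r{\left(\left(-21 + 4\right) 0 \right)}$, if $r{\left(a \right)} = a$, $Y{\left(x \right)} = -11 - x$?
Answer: $- \frac{1}{11} \approx -0.090909$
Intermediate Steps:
$w{\left(O \right)} = - \frac{1}{11}$ ($w{\left(O \right)} = \frac{1}{O - \left(11 + O\right)} = \frac{1}{-11} = - \frac{1}{11}$)
$w{\left(-1838 \right)} - r{\left(\left(-21 + 4\right) 0 \right)} = - \frac{1}{11} - \left(-21 + 4\right) 0 = - \frac{1}{11} - \left(-17\right) 0 = - \frac{1}{11} - 0 = - \frac{1}{11} + 0 = - \frac{1}{11}$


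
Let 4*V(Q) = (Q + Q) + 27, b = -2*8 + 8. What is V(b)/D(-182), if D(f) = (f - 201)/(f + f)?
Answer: 1001/383 ≈ 2.6136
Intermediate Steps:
b = -8 (b = -16 + 8 = -8)
D(f) = (-201 + f)/(2*f) (D(f) = (-201 + f)/((2*f)) = (-201 + f)*(1/(2*f)) = (-201 + f)/(2*f))
V(Q) = 27/4 + Q/2 (V(Q) = ((Q + Q) + 27)/4 = (2*Q + 27)/4 = (27 + 2*Q)/4 = 27/4 + Q/2)
V(b)/D(-182) = (27/4 + (½)*(-8))/(((½)*(-201 - 182)/(-182))) = (27/4 - 4)/(((½)*(-1/182)*(-383))) = 11/(4*(383/364)) = (11/4)*(364/383) = 1001/383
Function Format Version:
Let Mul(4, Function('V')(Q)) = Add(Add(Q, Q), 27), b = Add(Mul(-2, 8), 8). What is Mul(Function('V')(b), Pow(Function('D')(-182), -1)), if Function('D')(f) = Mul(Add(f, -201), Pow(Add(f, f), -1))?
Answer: Rational(1001, 383) ≈ 2.6136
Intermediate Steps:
b = -8 (b = Add(-16, 8) = -8)
Function('D')(f) = Mul(Rational(1, 2), Pow(f, -1), Add(-201, f)) (Function('D')(f) = Mul(Add(-201, f), Pow(Mul(2, f), -1)) = Mul(Add(-201, f), Mul(Rational(1, 2), Pow(f, -1))) = Mul(Rational(1, 2), Pow(f, -1), Add(-201, f)))
Function('V')(Q) = Add(Rational(27, 4), Mul(Rational(1, 2), Q)) (Function('V')(Q) = Mul(Rational(1, 4), Add(Add(Q, Q), 27)) = Mul(Rational(1, 4), Add(Mul(2, Q), 27)) = Mul(Rational(1, 4), Add(27, Mul(2, Q))) = Add(Rational(27, 4), Mul(Rational(1, 2), Q)))
Mul(Function('V')(b), Pow(Function('D')(-182), -1)) = Mul(Add(Rational(27, 4), Mul(Rational(1, 2), -8)), Pow(Mul(Rational(1, 2), Pow(-182, -1), Add(-201, -182)), -1)) = Mul(Add(Rational(27, 4), -4), Pow(Mul(Rational(1, 2), Rational(-1, 182), -383), -1)) = Mul(Rational(11, 4), Pow(Rational(383, 364), -1)) = Mul(Rational(11, 4), Rational(364, 383)) = Rational(1001, 383)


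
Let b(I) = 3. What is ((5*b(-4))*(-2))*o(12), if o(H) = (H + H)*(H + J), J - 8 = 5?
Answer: -18000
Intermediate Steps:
J = 13 (J = 8 + 5 = 13)
o(H) = 2*H*(13 + H) (o(H) = (H + H)*(H + 13) = (2*H)*(13 + H) = 2*H*(13 + H))
((5*b(-4))*(-2))*o(12) = ((5*3)*(-2))*(2*12*(13 + 12)) = (15*(-2))*(2*12*25) = -30*600 = -18000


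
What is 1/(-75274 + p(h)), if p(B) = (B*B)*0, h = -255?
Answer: -1/75274 ≈ -1.3285e-5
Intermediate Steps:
p(B) = 0 (p(B) = B²*0 = 0)
1/(-75274 + p(h)) = 1/(-75274 + 0) = 1/(-75274) = -1/75274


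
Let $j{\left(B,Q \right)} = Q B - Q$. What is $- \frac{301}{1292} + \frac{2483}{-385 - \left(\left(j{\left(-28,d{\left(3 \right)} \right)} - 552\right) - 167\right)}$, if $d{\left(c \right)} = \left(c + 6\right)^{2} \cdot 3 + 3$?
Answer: $\frac{120021}{1206082} \approx 0.099513$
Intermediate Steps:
$d{\left(c \right)} = 3 + 3 \left(6 + c\right)^{2}$ ($d{\left(c \right)} = \left(6 + c\right)^{2} \cdot 3 + 3 = 3 \left(6 + c\right)^{2} + 3 = 3 + 3 \left(6 + c\right)^{2}$)
$j{\left(B,Q \right)} = - Q + B Q$ ($j{\left(B,Q \right)} = B Q - Q = - Q + B Q$)
$- \frac{301}{1292} + \frac{2483}{-385 - \left(\left(j{\left(-28,d{\left(3 \right)} \right)} - 552\right) - 167\right)} = - \frac{301}{1292} + \frac{2483}{-385 - \left(\left(\left(3 + 3 \left(6 + 3\right)^{2}\right) \left(-1 - 28\right) - 552\right) - 167\right)} = \left(-301\right) \frac{1}{1292} + \frac{2483}{-385 - \left(\left(\left(3 + 3 \cdot 9^{2}\right) \left(-29\right) - 552\right) - 167\right)} = - \frac{301}{1292} + \frac{2483}{-385 - \left(\left(\left(3 + 3 \cdot 81\right) \left(-29\right) - 552\right) - 167\right)} = - \frac{301}{1292} + \frac{2483}{-385 - \left(\left(\left(3 + 243\right) \left(-29\right) - 552\right) - 167\right)} = - \frac{301}{1292} + \frac{2483}{-385 - \left(\left(246 \left(-29\right) - 552\right) - 167\right)} = - \frac{301}{1292} + \frac{2483}{-385 - \left(\left(-7134 - 552\right) - 167\right)} = - \frac{301}{1292} + \frac{2483}{-385 - \left(-7686 - 167\right)} = - \frac{301}{1292} + \frac{2483}{-385 - -7853} = - \frac{301}{1292} + \frac{2483}{-385 + 7853} = - \frac{301}{1292} + \frac{2483}{7468} = \frac{120021}{1206082}$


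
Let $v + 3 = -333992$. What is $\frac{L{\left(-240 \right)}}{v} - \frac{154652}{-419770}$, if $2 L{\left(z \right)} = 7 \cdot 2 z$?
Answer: $\frac{5235820834}{14020108115} \approx 0.37345$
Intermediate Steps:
$v = -333995$ ($v = -3 - 333992 = -333995$)
$L{\left(z \right)} = 7 z$ ($L{\left(z \right)} = \frac{7 \cdot 2 z}{2} = \frac{14 z}{2} = 7 z$)
$\frac{L{\left(-240 \right)}}{v} - \frac{154652}{-419770} = \frac{7 \left(-240\right)}{-333995} - \frac{154652}{-419770} = \left(-1680\right) \left(- \frac{1}{333995}\right) - - \frac{77326}{209885} = \frac{336}{66799} + \frac{77326}{209885} = \frac{5235820834}{14020108115}$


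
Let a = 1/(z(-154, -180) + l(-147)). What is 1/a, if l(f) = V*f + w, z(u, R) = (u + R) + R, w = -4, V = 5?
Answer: -1253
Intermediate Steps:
z(u, R) = u + 2*R (z(u, R) = (R + u) + R = u + 2*R)
l(f) = -4 + 5*f (l(f) = 5*f - 4 = -4 + 5*f)
a = -1/1253 (a = 1/((-154 + 2*(-180)) + (-4 + 5*(-147))) = 1/((-154 - 360) + (-4 - 735)) = 1/(-514 - 739) = 1/(-1253) = -1/1253 ≈ -0.00079808)
1/a = 1/(-1/1253) = -1253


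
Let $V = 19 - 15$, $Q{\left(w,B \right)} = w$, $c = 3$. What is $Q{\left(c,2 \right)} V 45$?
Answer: $540$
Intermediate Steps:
$V = 4$ ($V = 19 - 15 = 4$)
$Q{\left(c,2 \right)} V 45 = 3 \cdot 4 \cdot 45 = 12 \cdot 45 = 540$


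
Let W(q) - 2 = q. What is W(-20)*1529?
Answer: -27522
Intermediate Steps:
W(q) = 2 + q
W(-20)*1529 = (2 - 20)*1529 = -18*1529 = -27522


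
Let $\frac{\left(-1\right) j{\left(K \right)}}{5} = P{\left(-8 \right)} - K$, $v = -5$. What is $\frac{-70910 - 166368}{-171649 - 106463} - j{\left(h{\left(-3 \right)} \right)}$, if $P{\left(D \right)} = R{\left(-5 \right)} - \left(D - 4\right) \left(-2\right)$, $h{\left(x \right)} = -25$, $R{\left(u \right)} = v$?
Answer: $- \frac{2662481}{139056} \approx -19.147$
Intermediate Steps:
$R{\left(u \right)} = -5$
$P{\left(D \right)} = -13 + 2 D$ ($P{\left(D \right)} = -5 - \left(D - 4\right) \left(-2\right) = -5 - \left(-4 + D\right) \left(-2\right) = -5 - \left(8 - 2 D\right) = -5 + \left(-8 + 2 D\right) = -13 + 2 D$)
$j{\left(K \right)} = 145 + 5 K$ ($j{\left(K \right)} = - 5 \left(\left(-13 + 2 \left(-8\right)\right) - K\right) = - 5 \left(\left(-13 - 16\right) - K\right) = - 5 \left(-29 - K\right) = 145 + 5 K$)
$\frac{-70910 - 166368}{-171649 - 106463} - j{\left(h{\left(-3 \right)} \right)} = \frac{-70910 - 166368}{-171649 - 106463} - \left(145 + 5 \left(-25\right)\right) = - \frac{237278}{-278112} - \left(145 - 125\right) = \left(-237278\right) \left(- \frac{1}{278112}\right) - 20 = \frac{118639}{139056} - 20 = - \frac{2662481}{139056}$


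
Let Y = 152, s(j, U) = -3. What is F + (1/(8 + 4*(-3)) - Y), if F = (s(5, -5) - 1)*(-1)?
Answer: -593/4 ≈ -148.25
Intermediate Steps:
F = 4 (F = (-3 - 1)*(-1) = -4*(-1) = 4)
F + (1/(8 + 4*(-3)) - Y) = 4 + (1/(8 + 4*(-3)) - 1*152) = 4 + (1/(8 - 12) - 152) = 4 + (1/(-4) - 152) = 4 + (-¼ - 152) = 4 - 609/4 = -593/4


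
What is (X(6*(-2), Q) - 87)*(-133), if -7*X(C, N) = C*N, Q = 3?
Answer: 10887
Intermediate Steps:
X(C, N) = -C*N/7
(X(6*(-2), Q) - 87)*(-133) = (-1/7*6*(-2)*3 - 87)*(-133) = (-1/7*(-12)*3 - 87)*(-133) = (36/7 - 87)*(-133) = -573/7*(-133) = 10887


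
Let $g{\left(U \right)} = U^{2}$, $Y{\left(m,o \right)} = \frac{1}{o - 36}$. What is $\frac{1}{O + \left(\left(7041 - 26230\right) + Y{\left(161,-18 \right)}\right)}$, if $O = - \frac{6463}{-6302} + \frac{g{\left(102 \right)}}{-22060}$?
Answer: $- \frac{20399985}{391444389889} \approx -5.2115 \cdot 10^{-5}$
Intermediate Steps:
$Y{\left(m,o \right)} = \frac{1}{-36 + o}$
$O = \frac{837041}{1511110}$ ($O = - \frac{6463}{-6302} + \frac{102^{2}}{-22060} = \left(-6463\right) \left(- \frac{1}{6302}\right) + 10404 \left(- \frac{1}{22060}\right) = \frac{281}{274} - \frac{2601}{5515} = \frac{837041}{1511110} \approx 0.55392$)
$\frac{1}{O + \left(\left(7041 - 26230\right) + Y{\left(161,-18 \right)}\right)} = \frac{1}{\frac{837041}{1511110} + \left(\left(7041 - 26230\right) + \frac{1}{-36 - 18}\right)} = \frac{1}{\frac{837041}{1511110} - \left(19189 - \frac{1}{-54}\right)} = \frac{1}{\frac{837041}{1511110} - \frac{1036207}{54}} = \frac{1}{- \frac{391444389889}{20399985}} = - \frac{20399985}{391444389889}$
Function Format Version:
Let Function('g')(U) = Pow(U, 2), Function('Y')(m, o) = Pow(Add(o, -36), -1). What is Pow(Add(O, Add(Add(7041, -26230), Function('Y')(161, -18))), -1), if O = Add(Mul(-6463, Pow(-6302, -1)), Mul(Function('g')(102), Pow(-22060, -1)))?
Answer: Rational(-20399985, 391444389889) ≈ -5.2115e-5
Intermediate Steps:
Function('Y')(m, o) = Pow(Add(-36, o), -1)
O = Rational(837041, 1511110) (O = Add(Mul(-6463, Pow(-6302, -1)), Mul(Pow(102, 2), Pow(-22060, -1))) = Add(Mul(-6463, Rational(-1, 6302)), Mul(10404, Rational(-1, 22060))) = Add(Rational(281, 274), Rational(-2601, 5515)) = Rational(837041, 1511110) ≈ 0.55392)
Pow(Add(O, Add(Add(7041, -26230), Function('Y')(161, -18))), -1) = Pow(Add(Rational(837041, 1511110), Add(Add(7041, -26230), Pow(Add(-36, -18), -1))), -1) = Pow(Add(Rational(837041, 1511110), Add(-19189, Pow(-54, -1))), -1) = Pow(Add(Rational(837041, 1511110), Add(-19189, Rational(-1, 54))), -1) = Pow(Add(Rational(837041, 1511110), Rational(-1036207, 54)), -1) = Pow(Rational(-391444389889, 20399985), -1) = Rational(-20399985, 391444389889)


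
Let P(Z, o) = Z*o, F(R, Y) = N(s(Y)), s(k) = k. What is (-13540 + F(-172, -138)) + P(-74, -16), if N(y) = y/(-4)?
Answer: -24643/2 ≈ -12322.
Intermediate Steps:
N(y) = -y/4 (N(y) = y*(-¼) = -y/4)
F(R, Y) = -Y/4
(-13540 + F(-172, -138)) + P(-74, -16) = (-13540 - ¼*(-138)) - 74*(-16) = (-13540 + 69/2) + 1184 = -27011/2 + 1184 = -24643/2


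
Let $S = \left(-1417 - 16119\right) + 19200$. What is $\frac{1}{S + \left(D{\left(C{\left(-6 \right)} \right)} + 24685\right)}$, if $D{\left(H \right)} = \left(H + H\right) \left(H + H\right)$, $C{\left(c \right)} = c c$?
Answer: $\frac{1}{31533} \approx 3.1713 \cdot 10^{-5}$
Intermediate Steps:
$C{\left(c \right)} = c^{2}$
$D{\left(H \right)} = 4 H^{2}$ ($D{\left(H \right)} = 2 H 2 H = 4 H^{2}$)
$S = 1664$ ($S = -17536 + 19200 = 1664$)
$\frac{1}{S + \left(D{\left(C{\left(-6 \right)} \right)} + 24685\right)} = \frac{1}{1664 + \left(4 \left(\left(-6\right)^{2}\right)^{2} + 24685\right)} = \frac{1}{1664 + \left(4 \cdot 36^{2} + 24685\right)} = \frac{1}{1664 + \left(4 \cdot 1296 + 24685\right)} = \frac{1}{1664 + \left(5184 + 24685\right)} = \frac{1}{1664 + 29869} = \frac{1}{31533}$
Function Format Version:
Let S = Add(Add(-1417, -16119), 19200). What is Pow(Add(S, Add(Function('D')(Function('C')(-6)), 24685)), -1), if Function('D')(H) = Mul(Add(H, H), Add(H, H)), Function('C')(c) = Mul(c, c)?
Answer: Rational(1, 31533) ≈ 3.1713e-5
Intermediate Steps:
Function('C')(c) = Pow(c, 2)
Function('D')(H) = Mul(4, Pow(H, 2)) (Function('D')(H) = Mul(Mul(2, H), Mul(2, H)) = Mul(4, Pow(H, 2)))
S = 1664 (S = Add(-17536, 19200) = 1664)
Pow(Add(S, Add(Function('D')(Function('C')(-6)), 24685)), -1) = Pow(Add(1664, Add(Mul(4, Pow(Pow(-6, 2), 2)), 24685)), -1) = Pow(Add(1664, Add(Mul(4, Pow(36, 2)), 24685)), -1) = Pow(Add(1664, Add(Mul(4, 1296), 24685)), -1) = Pow(Add(1664, Add(5184, 24685)), -1) = Pow(Add(1664, 29869), -1) = Pow(31533, -1) = Rational(1, 31533)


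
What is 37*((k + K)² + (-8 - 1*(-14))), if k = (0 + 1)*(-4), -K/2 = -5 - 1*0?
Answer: 1554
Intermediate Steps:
K = 10 (K = -2*(-5 - 1*0) = -2*(-5 + 0) = -2*(-5) = 10)
k = -4 (k = 1*(-4) = -4)
37*((k + K)² + (-8 - 1*(-14))) = 37*((-4 + 10)² + (-8 - 1*(-14))) = 37*(6² + (-8 + 14)) = 37*(36 + 6) = 37*42 = 1554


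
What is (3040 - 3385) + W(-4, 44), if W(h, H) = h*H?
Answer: -521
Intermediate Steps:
W(h, H) = H*h
(3040 - 3385) + W(-4, 44) = (3040 - 3385) + 44*(-4) = -345 - 176 = -521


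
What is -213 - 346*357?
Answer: -123735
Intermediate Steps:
-213 - 346*357 = -213 - 123522 = -123735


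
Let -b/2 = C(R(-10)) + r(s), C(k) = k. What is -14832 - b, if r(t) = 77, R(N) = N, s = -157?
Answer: -14698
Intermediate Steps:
b = -134 (b = -2*(-10 + 77) = -2*67 = -134)
-14832 - b = -14832 - 1*(-134) = -14832 + 134 = -14698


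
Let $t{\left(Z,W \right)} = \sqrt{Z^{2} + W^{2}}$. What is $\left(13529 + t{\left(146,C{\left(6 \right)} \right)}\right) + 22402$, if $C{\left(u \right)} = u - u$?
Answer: $36077$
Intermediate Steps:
$C{\left(u \right)} = 0$
$t{\left(Z,W \right)} = \sqrt{W^{2} + Z^{2}}$
$\left(13529 + t{\left(146,C{\left(6 \right)} \right)}\right) + 22402 = \left(13529 + \sqrt{0^{2} + 146^{2}}\right) + 22402 = \left(13529 + \sqrt{0 + 21316}\right) + 22402 = \left(13529 + \sqrt{21316}\right) + 22402 = \left(13529 + 146\right) + 22402 = 13675 + 22402 = 36077$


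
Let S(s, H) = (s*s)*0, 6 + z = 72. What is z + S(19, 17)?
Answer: 66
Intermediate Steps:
z = 66 (z = -6 + 72 = 66)
S(s, H) = 0 (S(s, H) = s²*0 = 0)
z + S(19, 17) = 66 + 0 = 66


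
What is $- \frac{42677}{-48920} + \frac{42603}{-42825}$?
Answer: $- \frac{17099749}{139666600} \approx -0.12243$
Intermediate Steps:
$- \frac{42677}{-48920} + \frac{42603}{-42825} = \left(-42677\right) \left(- \frac{1}{48920}\right) + 42603 \left(- \frac{1}{42825}\right) = \frac{42677}{48920} - \frac{14201}{14275} = - \frac{17099749}{139666600}$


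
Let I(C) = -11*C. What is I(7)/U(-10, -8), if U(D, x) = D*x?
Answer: -77/80 ≈ -0.96250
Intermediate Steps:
I(7)/U(-10, -8) = (-11*7)/((-10*(-8))) = -77/80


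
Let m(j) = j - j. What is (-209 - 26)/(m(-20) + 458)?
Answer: -235/458 ≈ -0.51310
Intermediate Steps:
m(j) = 0
(-209 - 26)/(m(-20) + 458) = (-209 - 26)/(0 + 458) = -235/458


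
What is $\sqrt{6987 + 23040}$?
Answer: $\sqrt{30027} \approx 173.28$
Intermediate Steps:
$\sqrt{6987 + 23040} = \sqrt{30027}$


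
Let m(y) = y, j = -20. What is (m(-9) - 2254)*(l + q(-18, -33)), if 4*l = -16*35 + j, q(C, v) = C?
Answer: 368869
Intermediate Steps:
l = -145 (l = (-16*35 - 20)/4 = (-560 - 20)/4 = (¼)*(-580) = -145)
(m(-9) - 2254)*(l + q(-18, -33)) = (-9 - 2254)*(-145 - 18) = -2263*(-163) = 368869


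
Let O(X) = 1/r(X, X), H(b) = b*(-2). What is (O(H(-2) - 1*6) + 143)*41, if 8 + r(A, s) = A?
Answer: 58589/10 ≈ 5858.9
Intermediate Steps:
H(b) = -2*b
r(A, s) = -8 + A
O(X) = 1/(-8 + X)
(O(H(-2) - 1*6) + 143)*41 = (1/(-8 + (-2*(-2) - 1*6)) + 143)*41 = (1/(-8 + (4 - 6)) + 143)*41 = (1/(-8 - 2) + 143)*41 = (1/(-10) + 143)*41 = (-⅒ + 143)*41 = (1429/10)*41 = 58589/10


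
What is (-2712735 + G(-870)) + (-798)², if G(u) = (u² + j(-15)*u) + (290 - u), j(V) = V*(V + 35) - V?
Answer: -1069921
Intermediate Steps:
j(V) = -V + V*(35 + V) (j(V) = V*(35 + V) - V = -V + V*(35 + V))
G(u) = 290 + u² - 286*u (G(u) = (u² + (-15*(34 - 15))*u) + (290 - u) = (u² + (-15*19)*u) + (290 - u) = (u² - 285*u) + (290 - u) = 290 + u² - 286*u)
(-2712735 + G(-870)) + (-798)² = (-2712735 + (290 + (-870)² - 286*(-870))) + (-798)² = (-2712735 + (290 + 756900 + 248820)) + 636804 = (-2712735 + 1006010) + 636804 = -1706725 + 636804 = -1069921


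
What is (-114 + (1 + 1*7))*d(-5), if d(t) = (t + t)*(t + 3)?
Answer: -2120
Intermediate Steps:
d(t) = 2*t*(3 + t) (d(t) = (2*t)*(3 + t) = 2*t*(3 + t))
(-114 + (1 + 1*7))*d(-5) = (-114 + (1 + 1*7))*(2*(-5)*(3 - 5)) = (-114 + (1 + 7))*(2*(-5)*(-2)) = (-114 + 8)*20 = -106*20 = -2120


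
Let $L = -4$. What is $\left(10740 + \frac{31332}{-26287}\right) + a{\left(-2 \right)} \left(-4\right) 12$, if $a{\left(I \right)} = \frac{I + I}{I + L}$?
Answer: $\frac{281449864}{26287} \approx 10707.0$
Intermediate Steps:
$a{\left(I \right)} = \frac{2 I}{-4 + I}$ ($a{\left(I \right)} = \frac{I + I}{I - 4} = \frac{2 I}{-4 + I}$)
$\left(10740 + \frac{31332}{-26287}\right) + a{\left(-2 \right)} \left(-4\right) 12 = \left(10740 + \frac{31332}{-26287}\right) + 2 \left(-2\right) \frac{1}{-4 - 2} \left(-4\right) 12 = \left(10740 + 31332 \left(- \frac{1}{26287}\right)\right) + 2 \left(-2\right) \frac{1}{-6} \left(-4\right) 12 = \left(10740 - \frac{31332}{26287}\right) + 2 \left(-2\right) \left(- \frac{1}{6}\right) \left(-4\right) 12 = \frac{282291048}{26287} + \frac{2}{3} \left(-4\right) 12 = \frac{282291048}{26287} - 32 = \frac{281449864}{26287}$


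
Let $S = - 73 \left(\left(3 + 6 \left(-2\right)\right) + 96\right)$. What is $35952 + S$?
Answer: $29601$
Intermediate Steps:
$S = -6351$ ($S = - 73 \left(\left(3 - 12\right) + 96\right) = - 73 \left(-9 + 96\right) = \left(-73\right) 87 = -6351$)
$35952 + S = 35952 - 6351 = 29601$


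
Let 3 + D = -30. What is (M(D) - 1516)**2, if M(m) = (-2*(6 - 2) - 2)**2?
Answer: 2005056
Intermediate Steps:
D = -33 (D = -3 - 30 = -33)
M(m) = 100 (M(m) = (-2*4 - 2)**2 = (-8 - 2)**2 = (-10)**2 = 100)
(M(D) - 1516)**2 = (100 - 1516)**2 = (-1416)**2 = 2005056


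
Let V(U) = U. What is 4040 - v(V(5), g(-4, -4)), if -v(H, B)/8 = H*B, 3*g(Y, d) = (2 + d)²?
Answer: 12280/3 ≈ 4093.3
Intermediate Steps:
g(Y, d) = (2 + d)²/3
v(H, B) = -8*B*H (v(H, B) = -8*H*B = -8*B*H)
4040 - v(V(5), g(-4, -4)) = 4040 - (-8)*(2 - 4)²/3*5 = 4040 - (-8)*(⅓)*(-2)²*5 = 4040 - (-8)*(⅓)*4*5 = 4040 - (-8)*4*5/3 = 4040 - 1*(-160/3) = 4040 + 160/3 = 12280/3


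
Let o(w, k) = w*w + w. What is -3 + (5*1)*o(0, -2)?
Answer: -3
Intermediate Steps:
o(w, k) = w + w² (o(w, k) = w² + w = w + w²)
-3 + (5*1)*o(0, -2) = -3 + (5*1)*(0*(1 + 0)) = -3 + 5*(0*1) = -3 + 5*0 = -3 + 0 = -3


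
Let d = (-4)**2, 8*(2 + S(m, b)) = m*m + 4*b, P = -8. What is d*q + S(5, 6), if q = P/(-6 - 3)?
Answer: 1321/72 ≈ 18.347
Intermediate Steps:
S(m, b) = -2 + b/2 + m**2/8 (S(m, b) = -2 + (m*m + 4*b)/8 = -2 + (m**2 + 4*b)/8 = -2 + (b/2 + m**2/8) = -2 + b/2 + m**2/8)
q = 8/9 (q = -8/(-6 - 3) = -8/(-9) = -8*(-1/9) = 8/9 ≈ 0.88889)
d = 16
d*q + S(5, 6) = 16*(8/9) + (-2 + (1/2)*6 + (1/8)*5**2) = 128/9 + (-2 + 3 + (1/8)*25) = 128/9 + (-2 + 3 + 25/8) = 128/9 + 33/8 = 1321/72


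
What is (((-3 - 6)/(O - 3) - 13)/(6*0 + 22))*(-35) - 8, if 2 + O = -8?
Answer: 1656/143 ≈ 11.580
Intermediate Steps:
O = -10 (O = -2 - 8 = -10)
(((-3 - 6)/(O - 3) - 13)/(6*0 + 22))*(-35) - 8 = (((-3 - 6)/(-10 - 3) - 13)/(6*0 + 22))*(-35) - 8 = ((-9/(-13) - 13)/(0 + 22))*(-35) - 8 = ((-9*(-1/13) - 13)/22)*(-35) - 8 = ((9/13 - 13)*(1/22))*(-35) - 8 = -160/13*1/22*(-35) - 8 = -80/143*(-35) - 8 = 2800/143 - 8 = 1656/143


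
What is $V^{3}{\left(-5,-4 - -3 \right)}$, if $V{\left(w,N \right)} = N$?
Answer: $-1$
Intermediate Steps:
$V^{3}{\left(-5,-4 - -3 \right)} = \left(-4 - -3\right)^{3} = \left(-4 + 3\right)^{3} = \left(-1\right)^{3} = -1$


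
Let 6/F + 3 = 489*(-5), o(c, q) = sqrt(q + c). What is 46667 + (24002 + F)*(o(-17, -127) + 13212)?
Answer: 10783475993/34 + 9792815*I/34 ≈ 3.1716e+8 + 2.8802e+5*I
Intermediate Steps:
o(c, q) = sqrt(c + q)
F = -1/408 (F = 6/(-3 + 489*(-5)) = 6/(-3 - 2445) = 6/(-2448) = 6*(-1/2448) = -1/408 ≈ -0.0024510)
46667 + (24002 + F)*(o(-17, -127) + 13212) = 46667 + (24002 - 1/408)*(sqrt(-17 - 127) + 13212) = 46667 + 9792815*(sqrt(-144) + 13212)/408 = 46667 + 9792815*(12*I + 13212)/408 = 46667 + 9792815*(13212 + 12*I)/408 = 46667 + (10781889315/34 + 9792815*I/34) = 10783475993/34 + 9792815*I/34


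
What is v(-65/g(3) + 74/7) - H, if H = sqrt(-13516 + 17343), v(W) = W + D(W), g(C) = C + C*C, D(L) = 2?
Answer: 601/84 - sqrt(3827) ≈ -54.708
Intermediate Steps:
g(C) = C + C**2
v(W) = 2 + W (v(W) = W + 2 = 2 + W)
H = sqrt(3827) ≈ 61.863
v(-65/g(3) + 74/7) - H = (2 + (-65*1/(3*(1 + 3)) + 74/7)) - sqrt(3827) = (2 + (-65/(3*4) + 74*(1/7))) - sqrt(3827) = (2 + (-65/12 + 74/7)) - sqrt(3827) = (2 + 433/84) - sqrt(3827) = 601/84 - sqrt(3827)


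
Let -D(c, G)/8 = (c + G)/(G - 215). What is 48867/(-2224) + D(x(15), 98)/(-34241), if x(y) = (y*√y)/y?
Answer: -195772572415/8909782128 - 8*√15/4006197 ≈ -21.973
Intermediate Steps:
x(y) = √y (x(y) = y^(3/2)/y = √y)
D(c, G) = -8*(G + c)/(-215 + G) (D(c, G) = -8*(c + G)/(G - 215) = -8*(G + c)/(-215 + G))
48867/(-2224) + D(x(15), 98)/(-34241) = 48867/(-2224) + (8*(-1*98 - √15)/(-215 + 98))/(-34241) = 48867*(-1/2224) + (8*(-98 - √15)/(-117))*(-1/34241) = -48867/2224 + (8*(-1/117)*(-98 - √15))*(-1/34241) = -48867/2224 + (784/117 + 8*√15/117)*(-1/34241) = -48867/2224 + (-784/4006197 - 8*√15/4006197) = -195772572415/8909782128 - 8*√15/4006197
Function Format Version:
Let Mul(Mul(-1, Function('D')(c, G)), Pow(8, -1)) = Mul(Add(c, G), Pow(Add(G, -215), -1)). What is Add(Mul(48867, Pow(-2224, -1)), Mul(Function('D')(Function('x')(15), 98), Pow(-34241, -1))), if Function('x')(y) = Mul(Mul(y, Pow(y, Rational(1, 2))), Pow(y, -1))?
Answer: Add(Rational(-195772572415, 8909782128), Mul(Rational(-8, 4006197), Pow(15, Rational(1, 2)))) ≈ -21.973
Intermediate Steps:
Function('x')(y) = Pow(y, Rational(1, 2)) (Function('x')(y) = Mul(Pow(y, Rational(3, 2)), Pow(y, -1)) = Pow(y, Rational(1, 2)))
Function('D')(c, G) = Mul(-8, Pow(Add(-215, G), -1), Add(G, c)) (Function('D')(c, G) = Mul(-8, Mul(Add(c, G), Pow(Add(G, -215), -1))) = Mul(-8, Mul(Add(G, c), Pow(Add(-215, G), -1))) = Mul(-8, Mul(Pow(Add(-215, G), -1), Add(G, c))) = Mul(-8, Pow(Add(-215, G), -1), Add(G, c)))
Add(Mul(48867, Pow(-2224, -1)), Mul(Function('D')(Function('x')(15), 98), Pow(-34241, -1))) = Add(Mul(48867, Pow(-2224, -1)), Mul(Mul(8, Pow(Add(-215, 98), -1), Add(Mul(-1, 98), Mul(-1, Pow(15, Rational(1, 2))))), Pow(-34241, -1))) = Add(Mul(48867, Rational(-1, 2224)), Mul(Mul(8, Pow(-117, -1), Add(-98, Mul(-1, Pow(15, Rational(1, 2))))), Rational(-1, 34241))) = Add(Rational(-48867, 2224), Mul(Mul(8, Rational(-1, 117), Add(-98, Mul(-1, Pow(15, Rational(1, 2))))), Rational(-1, 34241))) = Add(Rational(-48867, 2224), Mul(Add(Rational(784, 117), Mul(Rational(8, 117), Pow(15, Rational(1, 2)))), Rational(-1, 34241))) = Add(Rational(-48867, 2224), Add(Rational(-784, 4006197), Mul(Rational(-8, 4006197), Pow(15, Rational(1, 2))))) = Add(Rational(-195772572415, 8909782128), Mul(Rational(-8, 4006197), Pow(15, Rational(1, 2))))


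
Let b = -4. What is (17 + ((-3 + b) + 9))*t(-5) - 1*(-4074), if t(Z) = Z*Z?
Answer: 4549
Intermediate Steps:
t(Z) = Z**2
(17 + ((-3 + b) + 9))*t(-5) - 1*(-4074) = (17 + ((-3 - 4) + 9))*(-5)**2 - 1*(-4074) = (17 + (-7 + 9))*25 + 4074 = (17 + 2)*25 + 4074 = 19*25 + 4074 = 475 + 4074 = 4549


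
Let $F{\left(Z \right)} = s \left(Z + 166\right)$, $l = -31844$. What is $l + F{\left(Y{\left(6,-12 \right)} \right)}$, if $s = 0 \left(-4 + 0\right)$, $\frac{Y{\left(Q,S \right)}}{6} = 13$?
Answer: $-31844$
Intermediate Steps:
$Y{\left(Q,S \right)} = 78$ ($Y{\left(Q,S \right)} = 6 \cdot 13 = 78$)
$s = 0$ ($s = 0 \left(-4\right) = 0$)
$F{\left(Z \right)} = 0$ ($F{\left(Z \right)} = 0 \left(Z + 166\right) = 0 \left(166 + Z\right) = 0$)
$l + F{\left(Y{\left(6,-12 \right)} \right)} = -31844 + 0 = -31844$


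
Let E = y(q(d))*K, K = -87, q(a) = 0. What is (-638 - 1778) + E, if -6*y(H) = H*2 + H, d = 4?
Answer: -2416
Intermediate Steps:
y(H) = -H/2 (y(H) = -(H*2 + H)/6 = -(2*H + H)/6 = -H/2)
E = 0 (E = -½*0*(-87) = 0*(-87) = 0)
(-638 - 1778) + E = (-638 - 1778) + 0 = -2416 + 0 = -2416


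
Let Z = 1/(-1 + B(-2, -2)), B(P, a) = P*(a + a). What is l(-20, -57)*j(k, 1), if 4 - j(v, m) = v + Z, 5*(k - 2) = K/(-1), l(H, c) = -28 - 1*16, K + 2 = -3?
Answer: -264/7 ≈ -37.714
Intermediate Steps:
K = -5 (K = -2 - 3 = -5)
B(P, a) = 2*P*a (B(P, a) = P*(2*a) = 2*P*a)
l(H, c) = -44 (l(H, c) = -28 - 16 = -44)
k = 3 (k = 2 + (-5/(-1))/5 = 2 + (-5*(-1))/5 = 2 + (⅕)*5 = 2 + 1 = 3)
Z = ⅐ (Z = 1/(-1 + 2*(-2)*(-2)) = 1/(-1 + 8) = 1/7 = ⅐ ≈ 0.14286)
j(v, m) = 27/7 - v (j(v, m) = 4 - (v + ⅐) = 4 - (⅐ + v) = 4 + (-⅐ - v) = 27/7 - v)
l(-20, -57)*j(k, 1) = -44*(27/7 - 1*3) = -44*(27/7 - 3) = -44*6/7 = -264/7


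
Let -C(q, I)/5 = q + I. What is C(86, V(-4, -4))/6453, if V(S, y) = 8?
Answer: -470/6453 ≈ -0.072834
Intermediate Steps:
C(q, I) = -5*I - 5*q (C(q, I) = -5*(q + I) = -5*(I + q) = -5*I - 5*q)
C(86, V(-4, -4))/6453 = (-5*8 - 5*86)/6453 = (-40 - 430)*(1/6453) = -470*1/6453 = -470/6453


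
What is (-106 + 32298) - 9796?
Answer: 22396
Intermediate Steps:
(-106 + 32298) - 9796 = 32192 - 9796 = 22396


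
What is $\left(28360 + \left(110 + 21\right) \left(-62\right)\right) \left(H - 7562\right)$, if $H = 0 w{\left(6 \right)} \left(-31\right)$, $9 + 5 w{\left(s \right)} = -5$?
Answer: $-153039756$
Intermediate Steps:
$w{\left(s \right)} = - \frac{14}{5}$ ($w{\left(s \right)} = - \frac{9}{5} + \frac{1}{5} \left(-5\right) = - \frac{9}{5} - 1 = - \frac{14}{5}$)
$H = 0$ ($H = 0 \left(- \frac{14}{5}\right) \left(-31\right) = 0 \left(-31\right) = 0$)
$\left(28360 + \left(110 + 21\right) \left(-62\right)\right) \left(H - 7562\right) = \left(28360 + \left(110 + 21\right) \left(-62\right)\right) \left(0 - 7562\right) = \left(28360 + 131 \left(-62\right)\right) \left(-7562\right) = \left(28360 - 8122\right) \left(-7562\right) = 20238 \left(-7562\right) = -153039756$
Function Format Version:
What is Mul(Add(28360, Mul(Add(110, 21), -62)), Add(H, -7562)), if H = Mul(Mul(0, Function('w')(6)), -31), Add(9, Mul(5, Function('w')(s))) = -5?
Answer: -153039756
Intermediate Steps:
Function('w')(s) = Rational(-14, 5) (Function('w')(s) = Add(Rational(-9, 5), Mul(Rational(1, 5), -5)) = Add(Rational(-9, 5), -1) = Rational(-14, 5))
H = 0 (H = Mul(Mul(0, Rational(-14, 5)), -31) = Mul(0, -31) = 0)
Mul(Add(28360, Mul(Add(110, 21), -62)), Add(H, -7562)) = Mul(Add(28360, Mul(Add(110, 21), -62)), Add(0, -7562)) = Mul(Add(28360, Mul(131, -62)), -7562) = Mul(Add(28360, -8122), -7562) = Mul(20238, -7562) = -153039756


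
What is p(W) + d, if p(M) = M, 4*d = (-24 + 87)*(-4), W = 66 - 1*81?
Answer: -78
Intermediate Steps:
W = -15 (W = 66 - 81 = -15)
d = -63 (d = ((-24 + 87)*(-4))/4 = (63*(-4))/4 = (¼)*(-252) = -63)
p(W) + d = -15 - 63 = -78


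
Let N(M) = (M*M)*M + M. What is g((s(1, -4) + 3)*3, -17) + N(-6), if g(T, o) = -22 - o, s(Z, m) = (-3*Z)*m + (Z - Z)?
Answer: -227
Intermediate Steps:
s(Z, m) = -3*Z*m (s(Z, m) = -3*Z*m + 0 = -3*Z*m)
N(M) = M + M³ (N(M) = M²*M + M = M³ + M = M + M³)
g((s(1, -4) + 3)*3, -17) + N(-6) = (-22 - 1*(-17)) + (-6 + (-6)³) = (-22 + 17) + (-6 - 216) = -5 - 222 = -227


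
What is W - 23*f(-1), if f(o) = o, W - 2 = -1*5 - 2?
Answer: 18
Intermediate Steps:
W = -5 (W = 2 + (-1*5 - 2) = 2 + (-5 - 2) = 2 - 7 = -5)
W - 23*f(-1) = -5 - 23*(-1) = -5 + 23 = 18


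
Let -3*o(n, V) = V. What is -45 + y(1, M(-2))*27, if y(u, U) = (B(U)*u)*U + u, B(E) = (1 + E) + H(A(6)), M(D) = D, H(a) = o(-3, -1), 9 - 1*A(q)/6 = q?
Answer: 18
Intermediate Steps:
A(q) = 54 - 6*q
o(n, V) = -V/3
H(a) = ⅓ (H(a) = -⅓*(-1) = ⅓)
B(E) = 4/3 + E (B(E) = (1 + E) + ⅓ = 4/3 + E)
y(u, U) = u + U*u*(4/3 + U) (y(u, U) = ((4/3 + U)*u)*U + u = (u*(4/3 + U))*U + u = U*u*(4/3 + U) + u = u + U*u*(4/3 + U))
-45 + y(1, M(-2))*27 = -45 + ((⅓)*1*(3 - 2*(4 + 3*(-2))))*27 = -45 + ((⅓)*1*(3 - 2*(4 - 6)))*27 = -45 + ((⅓)*1*(3 - 2*(-2)))*27 = -45 + ((⅓)*1*(3 + 4))*27 = -45 + ((⅓)*1*7)*27 = -45 + (7/3)*27 = -45 + 63 = 18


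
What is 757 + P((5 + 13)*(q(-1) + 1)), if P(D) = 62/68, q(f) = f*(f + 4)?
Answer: 25769/34 ≈ 757.91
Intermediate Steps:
q(f) = f*(4 + f)
P(D) = 31/34 (P(D) = 62*(1/68) = 31/34)
757 + P((5 + 13)*(q(-1) + 1)) = 757 + 31/34 = 25769/34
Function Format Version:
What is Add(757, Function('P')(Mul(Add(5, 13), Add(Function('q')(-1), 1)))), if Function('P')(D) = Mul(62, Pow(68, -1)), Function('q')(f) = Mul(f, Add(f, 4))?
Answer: Rational(25769, 34) ≈ 757.91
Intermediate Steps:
Function('q')(f) = Mul(f, Add(4, f))
Function('P')(D) = Rational(31, 34) (Function('P')(D) = Mul(62, Rational(1, 68)) = Rational(31, 34))
Add(757, Function('P')(Mul(Add(5, 13), Add(Function('q')(-1), 1)))) = Add(757, Rational(31, 34)) = Rational(25769, 34)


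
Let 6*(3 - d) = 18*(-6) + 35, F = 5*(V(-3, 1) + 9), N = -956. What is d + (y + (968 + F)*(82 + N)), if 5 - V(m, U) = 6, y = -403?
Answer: -5288279/6 ≈ -8.8138e+5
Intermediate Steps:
V(m, U) = -1 (V(m, U) = 5 - 1*6 = 5 - 6 = -1)
F = 40 (F = 5*(-1 + 9) = 5*8 = 40)
d = 91/6 (d = 3 - (18*(-6) + 35)/6 = 3 - (-108 + 35)/6 = 3 - 1/6*(-73) = 3 + 73/6 = 91/6 ≈ 15.167)
d + (y + (968 + F)*(82 + N)) = 91/6 + (-403 + (968 + 40)*(82 - 956)) = 91/6 + (-403 + 1008*(-874)) = 91/6 + (-403 - 880992) = 91/6 - 881395 = -5288279/6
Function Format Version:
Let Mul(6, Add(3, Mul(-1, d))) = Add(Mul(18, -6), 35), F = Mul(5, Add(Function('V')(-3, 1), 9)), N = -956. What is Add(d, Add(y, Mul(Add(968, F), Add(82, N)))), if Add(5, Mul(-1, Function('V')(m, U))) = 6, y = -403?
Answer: Rational(-5288279, 6) ≈ -8.8138e+5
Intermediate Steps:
Function('V')(m, U) = -1 (Function('V')(m, U) = Add(5, Mul(-1, 6)) = Add(5, -6) = -1)
F = 40 (F = Mul(5, Add(-1, 9)) = Mul(5, 8) = 40)
d = Rational(91, 6) (d = Add(3, Mul(Rational(-1, 6), Add(Mul(18, -6), 35))) = Add(3, Mul(Rational(-1, 6), Add(-108, 35))) = Add(3, Mul(Rational(-1, 6), -73)) = Add(3, Rational(73, 6)) = Rational(91, 6) ≈ 15.167)
Add(d, Add(y, Mul(Add(968, F), Add(82, N)))) = Add(Rational(91, 6), Add(-403, Mul(Add(968, 40), Add(82, -956)))) = Add(Rational(91, 6), Add(-403, Mul(1008, -874))) = Add(Rational(91, 6), Add(-403, -880992)) = Add(Rational(91, 6), -881395) = Rational(-5288279, 6)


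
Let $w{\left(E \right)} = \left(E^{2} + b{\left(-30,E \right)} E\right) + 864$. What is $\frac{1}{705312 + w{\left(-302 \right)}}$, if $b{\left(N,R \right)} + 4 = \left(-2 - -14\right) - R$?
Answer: $\frac{1}{703760} \approx 1.4209 \cdot 10^{-6}$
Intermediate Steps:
$b{\left(N,R \right)} = 8 - R$ ($b{\left(N,R \right)} = -4 - \left(-12 + R\right) = 8 - R$)
$w{\left(E \right)} = 864 + E^{2} + E \left(8 - E\right)$ ($w{\left(E \right)} = \left(E^{2} + \left(8 - E\right) E\right) + 864 = \left(E^{2} + E \left(8 - E\right)\right) + 864 = 864 + E^{2} + E \left(8 - E\right)$)
$\frac{1}{705312 + w{\left(-302 \right)}} = \frac{1}{705312 + \left(864 + 8 \left(-302\right)\right)} = \frac{1}{705312 + \left(864 - 2416\right)} = \frac{1}{705312 - 1552} = \frac{1}{703760}$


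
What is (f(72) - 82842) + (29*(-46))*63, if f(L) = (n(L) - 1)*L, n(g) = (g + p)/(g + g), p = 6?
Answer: -166917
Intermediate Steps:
n(g) = (6 + g)/(2*g) (n(g) = (g + 6)/(g + g) = (6 + g)/((2*g)) = (6 + g)*(1/(2*g)) = (6 + g)/(2*g))
f(L) = L*(-1 + (6 + L)/(2*L)) (f(L) = ((6 + L)/(2*L) - 1)*L = (-1 + (6 + L)/(2*L))*L = L*(-1 + (6 + L)/(2*L)))
(f(72) - 82842) + (29*(-46))*63 = ((3 - 1/2*72) - 82842) + (29*(-46))*63 = ((3 - 36) - 82842) - 1334*63 = (-33 - 82842) - 84042 = -82875 - 84042 = -166917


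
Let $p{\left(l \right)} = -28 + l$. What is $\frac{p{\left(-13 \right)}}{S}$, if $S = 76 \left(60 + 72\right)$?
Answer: $- \frac{41}{10032} \approx -0.0040869$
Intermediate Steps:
$S = 10032$ ($S = 76 \cdot 132 = 10032$)
$\frac{p{\left(-13 \right)}}{S} = \frac{-28 - 13}{10032} = \left(-41\right) \frac{1}{10032} = - \frac{41}{10032}$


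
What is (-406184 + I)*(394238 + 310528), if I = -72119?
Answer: -337091692098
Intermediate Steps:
(-406184 + I)*(394238 + 310528) = (-406184 - 72119)*(394238 + 310528) = -478303*704766 = -337091692098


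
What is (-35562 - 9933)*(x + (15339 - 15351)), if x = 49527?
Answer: -2252684925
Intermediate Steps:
(-35562 - 9933)*(x + (15339 - 15351)) = (-35562 - 9933)*(49527 + (15339 - 15351)) = -45495*(49527 - 12) = -45495*49515 = -2252684925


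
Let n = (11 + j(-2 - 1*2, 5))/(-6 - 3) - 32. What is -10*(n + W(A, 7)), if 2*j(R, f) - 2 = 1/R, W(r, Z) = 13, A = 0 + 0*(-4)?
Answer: 7315/36 ≈ 203.19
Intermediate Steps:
A = 0 (A = 0 + 0 = 0)
j(R, f) = 1 + 1/(2*R)
n = -2399/72 (n = (11 + (½ + (-2 - 1*2))/(-2 - 1*2))/(-6 - 3) - 32 = (11 + (½ + (-2 - 2))/(-2 - 2))/(-9) - 32 = (11 + (½ - 4)/(-4))*(-⅑) - 32 = (11 - ¼*(-7/2))*(-⅑) - 32 = (11 + 7/8)*(-⅑) - 32 = (95/8)*(-⅑) - 32 = -95/72 - 32 = -2399/72 ≈ -33.319)
-10*(n + W(A, 7)) = -10*(-2399/72 + 13) = -10*(-1463/72) = 7315/36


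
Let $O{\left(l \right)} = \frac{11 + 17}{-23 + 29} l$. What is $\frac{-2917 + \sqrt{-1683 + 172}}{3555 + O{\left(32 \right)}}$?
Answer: $- \frac{8751}{11113} + \frac{3 i \sqrt{1511}}{11113} \approx -0.78746 + 0.010494 i$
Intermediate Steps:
$O{\left(l \right)} = \frac{14 l}{3}$ ($O{\left(l \right)} = \frac{28}{6} l = 28 \cdot \frac{1}{6} l = \frac{14 l}{3}$)
$\frac{-2917 + \sqrt{-1683 + 172}}{3555 + O{\left(32 \right)}} = \frac{-2917 + \sqrt{-1683 + 172}}{3555 + \frac{14}{3} \cdot 32} = \frac{-2917 + \sqrt{-1511}}{3555 + \frac{448}{3}} = \frac{-2917 + i \sqrt{1511}}{\frac{11113}{3}} = \left(-2917 + i \sqrt{1511}\right) \frac{3}{11113} = - \frac{8751}{11113} + \frac{3 i \sqrt{1511}}{11113}$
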